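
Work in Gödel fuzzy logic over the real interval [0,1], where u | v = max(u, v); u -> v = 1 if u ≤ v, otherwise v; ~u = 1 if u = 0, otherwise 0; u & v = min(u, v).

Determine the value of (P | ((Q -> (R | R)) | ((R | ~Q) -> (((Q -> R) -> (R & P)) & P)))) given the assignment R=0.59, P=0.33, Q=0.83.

(R | R) = max(0.59, 0.59) = 0.59
(Q -> (R | R)): 0.83 > 0.59, so result = 0.59
~Q: Gödel ¬ of 0.83 = 0 (operand ≠ 0)
(R | ~Q) = max(0.59, 0) = 0.59
(Q -> R): 0.83 > 0.59, so result = 0.59
(R & P) = min(0.59, 0.33) = 0.33
((Q -> R) -> (R & P)): 0.59 > 0.33, so result = 0.33
(((Q -> R) -> (R & P)) & P) = min(0.33, 0.33) = 0.33
((R | ~Q) -> (((Q -> R) -> (R & P)) & P)): 0.59 > 0.33, so result = 0.33
((Q -> (R | R)) | ((R | ~Q) -> (((Q -> R) -> (R & P)) & P))) = max(0.59, 0.33) = 0.59
(P | ((Q -> (R | R)) | ((R | ~Q) -> (((Q -> R) -> (R & P)) & P)))) = max(0.33, 0.59) = 0.59

0.59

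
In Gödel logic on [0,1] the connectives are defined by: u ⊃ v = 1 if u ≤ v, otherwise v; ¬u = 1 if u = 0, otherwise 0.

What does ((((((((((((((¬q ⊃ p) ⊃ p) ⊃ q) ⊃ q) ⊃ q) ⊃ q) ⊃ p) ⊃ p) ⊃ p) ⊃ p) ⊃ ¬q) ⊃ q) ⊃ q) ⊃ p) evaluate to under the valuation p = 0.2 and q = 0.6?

0.20

¬q: Gödel ¬ of 0.6 = 0 (operand ≠ 0)
(¬q ⊃ p): 0 ≤ 0.2, so result = 1
((¬q ⊃ p) ⊃ p): 1 > 0.2, so result = 0.2
(((¬q ⊃ p) ⊃ p) ⊃ q): 0.2 ≤ 0.6, so result = 1
((((¬q ⊃ p) ⊃ p) ⊃ q) ⊃ q): 1 > 0.6, so result = 0.6
(((((¬q ⊃ p) ⊃ p) ⊃ q) ⊃ q) ⊃ q): 0.6 ≤ 0.6, so result = 1
((((((¬q ⊃ p) ⊃ p) ⊃ q) ⊃ q) ⊃ q) ⊃ q): 1 > 0.6, so result = 0.6
(((((((¬q ⊃ p) ⊃ p) ⊃ q) ⊃ q) ⊃ q) ⊃ q) ⊃ p): 0.6 > 0.2, so result = 0.2
((((((((¬q ⊃ p) ⊃ p) ⊃ q) ⊃ q) ⊃ q) ⊃ q) ⊃ p) ⊃ p): 0.2 ≤ 0.2, so result = 1
(((((((((¬q ⊃ p) ⊃ p) ⊃ q) ⊃ q) ⊃ q) ⊃ q) ⊃ p) ⊃ p) ⊃ p): 1 > 0.2, so result = 0.2
((((((((((¬q ⊃ p) ⊃ p) ⊃ q) ⊃ q) ⊃ q) ⊃ q) ⊃ p) ⊃ p) ⊃ p) ⊃ p): 0.2 ≤ 0.2, so result = 1
¬q: Gödel ¬ of 0.6 = 0 (operand ≠ 0)
(((((((((((¬q ⊃ p) ⊃ p) ⊃ q) ⊃ q) ⊃ q) ⊃ q) ⊃ p) ⊃ p) ⊃ p) ⊃ p) ⊃ ¬q): 1 > 0, so result = 0
((((((((((((¬q ⊃ p) ⊃ p) ⊃ q) ⊃ q) ⊃ q) ⊃ q) ⊃ p) ⊃ p) ⊃ p) ⊃ p) ⊃ ¬q) ⊃ q): 0 ≤ 0.6, so result = 1
(((((((((((((¬q ⊃ p) ⊃ p) ⊃ q) ⊃ q) ⊃ q) ⊃ q) ⊃ p) ⊃ p) ⊃ p) ⊃ p) ⊃ ¬q) ⊃ q) ⊃ q): 1 > 0.6, so result = 0.6
((((((((((((((¬q ⊃ p) ⊃ p) ⊃ q) ⊃ q) ⊃ q) ⊃ q) ⊃ p) ⊃ p) ⊃ p) ⊃ p) ⊃ ¬q) ⊃ q) ⊃ q) ⊃ p): 0.6 > 0.2, so result = 0.2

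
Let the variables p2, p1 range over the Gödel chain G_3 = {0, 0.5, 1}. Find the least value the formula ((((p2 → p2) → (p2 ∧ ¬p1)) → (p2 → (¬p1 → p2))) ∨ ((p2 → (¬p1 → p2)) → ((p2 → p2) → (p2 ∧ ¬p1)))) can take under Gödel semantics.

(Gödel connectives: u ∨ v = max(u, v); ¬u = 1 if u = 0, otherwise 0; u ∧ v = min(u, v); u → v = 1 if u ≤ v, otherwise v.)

Every assignment gives 1. For instance at p2 = 0, p1 = 0:
  (p2 → p2): 0 ≤ 0, so result = 1
  ¬p1: Gödel ¬ of 0 = 1 (operand is 0)
  (p2 ∧ ¬p1) = min(0, 1) = 0
  ((p2 → p2) → (p2 ∧ ¬p1)): 1 > 0, so result = 0
  ¬p1: Gödel ¬ of 0 = 1 (operand is 0)
  (¬p1 → p2): 1 > 0, so result = 0
  (p2 → (¬p1 → p2)): 0 ≤ 0, so result = 1
  (((p2 → p2) → (p2 ∧ ¬p1)) → (p2 → (¬p1 → p2))): 0 ≤ 1, so result = 1
  ¬p1: Gödel ¬ of 0 = 1 (operand is 0)
  (¬p1 → p2): 1 > 0, so result = 0
  (p2 → (¬p1 → p2)): 0 ≤ 0, so result = 1
  (p2 → p2): 0 ≤ 0, so result = 1
  ¬p1: Gödel ¬ of 0 = 1 (operand is 0)
  (p2 ∧ ¬p1) = min(0, 1) = 0
  ((p2 → p2) → (p2 ∧ ¬p1)): 1 > 0, so result = 0
  ((p2 → (¬p1 → p2)) → ((p2 → p2) → (p2 ∧ ¬p1))): 1 > 0, so result = 0
  ((((p2 → p2) → (p2 ∧ ¬p1)) → (p2 → (¬p1 → p2))) ∨ ((p2 → (¬p1 → p2)) → ((p2 → p2) → (p2 ∧ ¬p1)))) = max(1, 0) = 1
All 9 assignments give value 1 — the formula is a G_3-tautology.

1.00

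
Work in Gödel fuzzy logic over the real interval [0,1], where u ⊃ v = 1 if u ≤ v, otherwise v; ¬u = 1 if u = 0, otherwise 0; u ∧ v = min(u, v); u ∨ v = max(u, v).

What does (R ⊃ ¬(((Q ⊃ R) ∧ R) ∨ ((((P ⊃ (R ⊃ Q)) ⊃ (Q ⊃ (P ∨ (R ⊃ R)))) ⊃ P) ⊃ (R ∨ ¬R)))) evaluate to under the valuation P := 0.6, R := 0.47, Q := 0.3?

(Q ⊃ R): 0.3 ≤ 0.47, so result = 1
((Q ⊃ R) ∧ R) = min(1, 0.47) = 0.47
(R ⊃ Q): 0.47 > 0.3, so result = 0.3
(P ⊃ (R ⊃ Q)): 0.6 > 0.3, so result = 0.3
(R ⊃ R): 0.47 ≤ 0.47, so result = 1
(P ∨ (R ⊃ R)) = max(0.6, 1) = 1
(Q ⊃ (P ∨ (R ⊃ R))): 0.3 ≤ 1, so result = 1
((P ⊃ (R ⊃ Q)) ⊃ (Q ⊃ (P ∨ (R ⊃ R)))): 0.3 ≤ 1, so result = 1
(((P ⊃ (R ⊃ Q)) ⊃ (Q ⊃ (P ∨ (R ⊃ R)))) ⊃ P): 1 > 0.6, so result = 0.6
¬R: Gödel ¬ of 0.47 = 0 (operand ≠ 0)
(R ∨ ¬R) = max(0.47, 0) = 0.47
((((P ⊃ (R ⊃ Q)) ⊃ (Q ⊃ (P ∨ (R ⊃ R)))) ⊃ P) ⊃ (R ∨ ¬R)): 0.6 > 0.47, so result = 0.47
(((Q ⊃ R) ∧ R) ∨ ((((P ⊃ (R ⊃ Q)) ⊃ (Q ⊃ (P ∨ (R ⊃ R)))) ⊃ P) ⊃ (R ∨ ¬R))) = max(0.47, 0.47) = 0.47
¬(((Q ⊃ R) ∧ R) ∨ ((((P ⊃ (R ⊃ Q)) ⊃ (Q ⊃ (P ∨ (R ⊃ R)))) ⊃ P) ⊃ (R ∨ ¬R))): Gödel ¬ of 0.47 = 0 (operand ≠ 0)
(R ⊃ ¬(((Q ⊃ R) ∧ R) ∨ ((((P ⊃ (R ⊃ Q)) ⊃ (Q ⊃ (P ∨ (R ⊃ R)))) ⊃ P) ⊃ (R ∨ ¬R)))): 0.47 > 0, so result = 0

0.00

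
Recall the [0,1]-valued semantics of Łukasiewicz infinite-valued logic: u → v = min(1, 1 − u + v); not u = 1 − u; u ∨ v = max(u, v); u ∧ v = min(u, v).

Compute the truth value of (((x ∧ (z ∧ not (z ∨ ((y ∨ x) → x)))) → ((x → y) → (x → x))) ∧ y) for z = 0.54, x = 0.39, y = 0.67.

(y ∨ x) = max(0.67, 0.39) = 0.67
((y ∨ x) → x): min(1, 1 − 0.67 + 0.39) = 0.72
(z ∨ ((y ∨ x) → x)) = max(0.54, 0.72) = 0.72
not (z ∨ ((y ∨ x) → x)): Łukasiewicz ¬ gives 1 − 0.72 = 0.28
(z ∧ not (z ∨ ((y ∨ x) → x))) = min(0.54, 0.28) = 0.28
(x ∧ (z ∧ not (z ∨ ((y ∨ x) → x)))) = min(0.39, 0.28) = 0.28
(x → y): min(1, 1 − 0.39 + 0.67) = 1
(x → x): min(1, 1 − 0.39 + 0.39) = 1
((x → y) → (x → x)): min(1, 1 − 1 + 1) = 1
((x ∧ (z ∧ not (z ∨ ((y ∨ x) → x)))) → ((x → y) → (x → x))): min(1, 1 − 0.28 + 1) = 1
(((x ∧ (z ∧ not (z ∨ ((y ∨ x) → x)))) → ((x → y) → (x → x))) ∧ y) = min(1, 0.67) = 0.67

0.67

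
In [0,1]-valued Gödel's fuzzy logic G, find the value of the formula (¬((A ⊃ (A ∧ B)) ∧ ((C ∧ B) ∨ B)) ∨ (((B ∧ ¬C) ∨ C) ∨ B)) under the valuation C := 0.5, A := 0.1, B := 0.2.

(A ∧ B) = min(0.1, 0.2) = 0.1
(A ⊃ (A ∧ B)): 0.1 ≤ 0.1, so result = 1
(C ∧ B) = min(0.5, 0.2) = 0.2
((C ∧ B) ∨ B) = max(0.2, 0.2) = 0.2
((A ⊃ (A ∧ B)) ∧ ((C ∧ B) ∨ B)) = min(1, 0.2) = 0.2
¬((A ⊃ (A ∧ B)) ∧ ((C ∧ B) ∨ B)): Gödel ¬ of 0.2 = 0 (operand ≠ 0)
¬C: Gödel ¬ of 0.5 = 0 (operand ≠ 0)
(B ∧ ¬C) = min(0.2, 0) = 0
((B ∧ ¬C) ∨ C) = max(0, 0.5) = 0.5
(((B ∧ ¬C) ∨ C) ∨ B) = max(0.5, 0.2) = 0.5
(¬((A ⊃ (A ∧ B)) ∧ ((C ∧ B) ∨ B)) ∨ (((B ∧ ¬C) ∨ C) ∨ B)) = max(0, 0.5) = 0.5

0.50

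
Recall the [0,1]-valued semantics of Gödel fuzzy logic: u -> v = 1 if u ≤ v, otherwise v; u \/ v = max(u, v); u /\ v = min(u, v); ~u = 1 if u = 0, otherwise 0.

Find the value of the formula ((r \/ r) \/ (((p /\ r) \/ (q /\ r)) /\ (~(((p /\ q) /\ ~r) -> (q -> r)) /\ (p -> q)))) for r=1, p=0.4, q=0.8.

(r \/ r) = max(1, 1) = 1
(p /\ r) = min(0.4, 1) = 0.4
(q /\ r) = min(0.8, 1) = 0.8
((p /\ r) \/ (q /\ r)) = max(0.4, 0.8) = 0.8
(p /\ q) = min(0.4, 0.8) = 0.4
~r: Gödel ¬ of 1 = 0 (operand ≠ 0)
((p /\ q) /\ ~r) = min(0.4, 0) = 0
(q -> r): 0.8 ≤ 1, so result = 1
(((p /\ q) /\ ~r) -> (q -> r)): 0 ≤ 1, so result = 1
~(((p /\ q) /\ ~r) -> (q -> r)): Gödel ¬ of 1 = 0 (operand ≠ 0)
(p -> q): 0.4 ≤ 0.8, so result = 1
(~(((p /\ q) /\ ~r) -> (q -> r)) /\ (p -> q)) = min(0, 1) = 0
(((p /\ r) \/ (q /\ r)) /\ (~(((p /\ q) /\ ~r) -> (q -> r)) /\ (p -> q))) = min(0.8, 0) = 0
((r \/ r) \/ (((p /\ r) \/ (q /\ r)) /\ (~(((p /\ q) /\ ~r) -> (q -> r)) /\ (p -> q)))) = max(1, 0) = 1

1.00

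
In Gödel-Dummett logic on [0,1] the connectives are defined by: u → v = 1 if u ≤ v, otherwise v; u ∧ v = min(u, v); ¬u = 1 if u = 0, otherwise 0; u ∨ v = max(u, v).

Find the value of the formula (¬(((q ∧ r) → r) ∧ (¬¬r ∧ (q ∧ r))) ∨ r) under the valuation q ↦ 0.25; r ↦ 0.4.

0.40

(q ∧ r) = min(0.25, 0.4) = 0.25
((q ∧ r) → r): 0.25 ≤ 0.4, so result = 1
¬r: Gödel ¬ of 0.4 = 0 (operand ≠ 0)
¬¬r: Gödel ¬ of 0 = 1 (operand is 0)
(q ∧ r) = min(0.25, 0.4) = 0.25
(¬¬r ∧ (q ∧ r)) = min(1, 0.25) = 0.25
(((q ∧ r) → r) ∧ (¬¬r ∧ (q ∧ r))) = min(1, 0.25) = 0.25
¬(((q ∧ r) → r) ∧ (¬¬r ∧ (q ∧ r))): Gödel ¬ of 0.25 = 0 (operand ≠ 0)
(¬(((q ∧ r) → r) ∧ (¬¬r ∧ (q ∧ r))) ∨ r) = max(0, 0.4) = 0.4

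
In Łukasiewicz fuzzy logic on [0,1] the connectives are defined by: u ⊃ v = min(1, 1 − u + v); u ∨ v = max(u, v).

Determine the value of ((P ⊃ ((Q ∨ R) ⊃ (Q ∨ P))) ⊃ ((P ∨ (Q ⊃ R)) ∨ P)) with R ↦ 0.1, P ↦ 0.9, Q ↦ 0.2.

0.90

(Q ∨ R) = max(0.2, 0.1) = 0.2
(Q ∨ P) = max(0.2, 0.9) = 0.9
((Q ∨ R) ⊃ (Q ∨ P)): min(1, 1 − 0.2 + 0.9) = 1
(P ⊃ ((Q ∨ R) ⊃ (Q ∨ P))): min(1, 1 − 0.9 + 1) = 1
(Q ⊃ R): min(1, 1 − 0.2 + 0.1) = 0.9
(P ∨ (Q ⊃ R)) = max(0.9, 0.9) = 0.9
((P ∨ (Q ⊃ R)) ∨ P) = max(0.9, 0.9) = 0.9
((P ⊃ ((Q ∨ R) ⊃ (Q ∨ P))) ⊃ ((P ∨ (Q ⊃ R)) ∨ P)): min(1, 1 − 1 + 0.9) = 0.9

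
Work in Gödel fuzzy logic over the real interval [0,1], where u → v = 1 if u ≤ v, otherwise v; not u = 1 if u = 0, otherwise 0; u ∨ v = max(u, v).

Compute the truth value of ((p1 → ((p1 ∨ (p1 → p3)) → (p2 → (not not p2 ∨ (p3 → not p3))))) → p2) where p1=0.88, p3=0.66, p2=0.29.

(p1 → p3): 0.88 > 0.66, so result = 0.66
(p1 ∨ (p1 → p3)) = max(0.88, 0.66) = 0.88
not p2: Gödel ¬ of 0.29 = 0 (operand ≠ 0)
not not p2: Gödel ¬ of 0 = 1 (operand is 0)
not p3: Gödel ¬ of 0.66 = 0 (operand ≠ 0)
(p3 → not p3): 0.66 > 0, so result = 0
(not not p2 ∨ (p3 → not p3)) = max(1, 0) = 1
(p2 → (not not p2 ∨ (p3 → not p3))): 0.29 ≤ 1, so result = 1
((p1 ∨ (p1 → p3)) → (p2 → (not not p2 ∨ (p3 → not p3)))): 0.88 ≤ 1, so result = 1
(p1 → ((p1 ∨ (p1 → p3)) → (p2 → (not not p2 ∨ (p3 → not p3))))): 0.88 ≤ 1, so result = 1
((p1 → ((p1 ∨ (p1 → p3)) → (p2 → (not not p2 ∨ (p3 → not p3))))) → p2): 1 > 0.29, so result = 0.29

0.29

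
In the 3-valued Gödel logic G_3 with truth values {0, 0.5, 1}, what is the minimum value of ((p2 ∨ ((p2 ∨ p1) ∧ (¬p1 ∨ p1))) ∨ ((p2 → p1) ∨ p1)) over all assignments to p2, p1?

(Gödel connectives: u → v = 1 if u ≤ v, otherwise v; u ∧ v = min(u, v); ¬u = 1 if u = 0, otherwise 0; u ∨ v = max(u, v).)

The minimum is attained at p2 = 0.5, p1 = 0:
  (p2 ∨ p1) = max(0.5, 0) = 0.5
  ¬p1: Gödel ¬ of 0 = 1 (operand is 0)
  (¬p1 ∨ p1) = max(1, 0) = 1
  ((p2 ∨ p1) ∧ (¬p1 ∨ p1)) = min(0.5, 1) = 0.5
  (p2 ∨ ((p2 ∨ p1) ∧ (¬p1 ∨ p1))) = max(0.5, 0.5) = 0.5
  (p2 → p1): 0.5 > 0, so result = 0
  ((p2 → p1) ∨ p1) = max(0, 0) = 0
  ((p2 ∨ ((p2 ∨ p1) ∧ (¬p1 ∨ p1))) ∨ ((p2 → p1) ∨ p1)) = max(0.5, 0) = 0.5
Checking all 9 assignments confirms none give a value below 0.50.

0.50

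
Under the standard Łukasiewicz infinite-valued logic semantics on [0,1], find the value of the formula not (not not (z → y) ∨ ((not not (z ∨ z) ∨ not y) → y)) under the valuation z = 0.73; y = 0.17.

0.56

(z → y): min(1, 1 − 0.73 + 0.17) = 0.44
not (z → y): Łukasiewicz ¬ gives 1 − 0.44 = 0.56
not not (z → y): Łukasiewicz ¬ gives 1 − 0.56 = 0.44
(z ∨ z) = max(0.73, 0.73) = 0.73
not (z ∨ z): Łukasiewicz ¬ gives 1 − 0.73 = 0.27
not not (z ∨ z): Łukasiewicz ¬ gives 1 − 0.27 = 0.73
not y: Łukasiewicz ¬ gives 1 − 0.17 = 0.83
(not not (z ∨ z) ∨ not y) = max(0.73, 0.83) = 0.83
((not not (z ∨ z) ∨ not y) → y): min(1, 1 − 0.83 + 0.17) = 0.34
(not not (z → y) ∨ ((not not (z ∨ z) ∨ not y) → y)) = max(0.44, 0.34) = 0.44
not (not not (z → y) ∨ ((not not (z ∨ z) ∨ not y) → y)): Łukasiewicz ¬ gives 1 − 0.44 = 0.56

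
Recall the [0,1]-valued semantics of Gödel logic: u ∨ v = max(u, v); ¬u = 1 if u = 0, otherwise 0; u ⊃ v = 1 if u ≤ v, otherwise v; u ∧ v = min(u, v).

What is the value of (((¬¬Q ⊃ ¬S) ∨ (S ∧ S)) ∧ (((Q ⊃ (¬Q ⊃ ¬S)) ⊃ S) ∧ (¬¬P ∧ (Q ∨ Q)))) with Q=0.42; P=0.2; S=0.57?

¬Q: Gödel ¬ of 0.42 = 0 (operand ≠ 0)
¬¬Q: Gödel ¬ of 0 = 1 (operand is 0)
¬S: Gödel ¬ of 0.57 = 0 (operand ≠ 0)
(¬¬Q ⊃ ¬S): 1 > 0, so result = 0
(S ∧ S) = min(0.57, 0.57) = 0.57
((¬¬Q ⊃ ¬S) ∨ (S ∧ S)) = max(0, 0.57) = 0.57
¬Q: Gödel ¬ of 0.42 = 0 (operand ≠ 0)
¬S: Gödel ¬ of 0.57 = 0 (operand ≠ 0)
(¬Q ⊃ ¬S): 0 ≤ 0, so result = 1
(Q ⊃ (¬Q ⊃ ¬S)): 0.42 ≤ 1, so result = 1
((Q ⊃ (¬Q ⊃ ¬S)) ⊃ S): 1 > 0.57, so result = 0.57
¬P: Gödel ¬ of 0.2 = 0 (operand ≠ 0)
¬¬P: Gödel ¬ of 0 = 1 (operand is 0)
(Q ∨ Q) = max(0.42, 0.42) = 0.42
(¬¬P ∧ (Q ∨ Q)) = min(1, 0.42) = 0.42
(((Q ⊃ (¬Q ⊃ ¬S)) ⊃ S) ∧ (¬¬P ∧ (Q ∨ Q))) = min(0.57, 0.42) = 0.42
(((¬¬Q ⊃ ¬S) ∨ (S ∧ S)) ∧ (((Q ⊃ (¬Q ⊃ ¬S)) ⊃ S) ∧ (¬¬P ∧ (Q ∨ Q)))) = min(0.57, 0.42) = 0.42

0.42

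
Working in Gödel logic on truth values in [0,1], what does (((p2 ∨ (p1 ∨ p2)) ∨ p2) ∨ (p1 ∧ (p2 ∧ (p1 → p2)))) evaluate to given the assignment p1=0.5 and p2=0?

0.50

(p1 ∨ p2) = max(0.5, 0) = 0.5
(p2 ∨ (p1 ∨ p2)) = max(0, 0.5) = 0.5
((p2 ∨ (p1 ∨ p2)) ∨ p2) = max(0.5, 0) = 0.5
(p1 → p2): 0.5 > 0, so result = 0
(p2 ∧ (p1 → p2)) = min(0, 0) = 0
(p1 ∧ (p2 ∧ (p1 → p2))) = min(0.5, 0) = 0
(((p2 ∨ (p1 ∨ p2)) ∨ p2) ∨ (p1 ∧ (p2 ∧ (p1 → p2)))) = max(0.5, 0) = 0.5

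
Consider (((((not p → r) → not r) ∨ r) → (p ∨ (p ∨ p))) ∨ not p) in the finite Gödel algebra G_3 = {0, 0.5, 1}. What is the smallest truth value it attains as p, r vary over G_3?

0.50

The minimum is attained at p = 0.5, r = 0:
  not p: Gödel ¬ of 0.5 = 0 (operand ≠ 0)
  (not p → r): 0 ≤ 0, so result = 1
  not r: Gödel ¬ of 0 = 1 (operand is 0)
  ((not p → r) → not r): 1 ≤ 1, so result = 1
  (((not p → r) → not r) ∨ r) = max(1, 0) = 1
  (p ∨ p) = max(0.5, 0.5) = 0.5
  (p ∨ (p ∨ p)) = max(0.5, 0.5) = 0.5
  ((((not p → r) → not r) ∨ r) → (p ∨ (p ∨ p))): 1 > 0.5, so result = 0.5
  not p: Gödel ¬ of 0.5 = 0 (operand ≠ 0)
  (((((not p → r) → not r) ∨ r) → (p ∨ (p ∨ p))) ∨ not p) = max(0.5, 0) = 0.5
Checking all 9 assignments confirms none give a value below 0.50.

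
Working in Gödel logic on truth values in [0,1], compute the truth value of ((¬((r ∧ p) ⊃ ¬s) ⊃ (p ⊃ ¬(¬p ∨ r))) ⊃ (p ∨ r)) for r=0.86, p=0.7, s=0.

(r ∧ p) = min(0.86, 0.7) = 0.7
¬s: Gödel ¬ of 0 = 1 (operand is 0)
((r ∧ p) ⊃ ¬s): 0.7 ≤ 1, so result = 1
¬((r ∧ p) ⊃ ¬s): Gödel ¬ of 1 = 0 (operand ≠ 0)
¬p: Gödel ¬ of 0.7 = 0 (operand ≠ 0)
(¬p ∨ r) = max(0, 0.86) = 0.86
¬(¬p ∨ r): Gödel ¬ of 0.86 = 0 (operand ≠ 0)
(p ⊃ ¬(¬p ∨ r)): 0.7 > 0, so result = 0
(¬((r ∧ p) ⊃ ¬s) ⊃ (p ⊃ ¬(¬p ∨ r))): 0 ≤ 0, so result = 1
(p ∨ r) = max(0.7, 0.86) = 0.86
((¬((r ∧ p) ⊃ ¬s) ⊃ (p ⊃ ¬(¬p ∨ r))) ⊃ (p ∨ r)): 1 > 0.86, so result = 0.86

0.86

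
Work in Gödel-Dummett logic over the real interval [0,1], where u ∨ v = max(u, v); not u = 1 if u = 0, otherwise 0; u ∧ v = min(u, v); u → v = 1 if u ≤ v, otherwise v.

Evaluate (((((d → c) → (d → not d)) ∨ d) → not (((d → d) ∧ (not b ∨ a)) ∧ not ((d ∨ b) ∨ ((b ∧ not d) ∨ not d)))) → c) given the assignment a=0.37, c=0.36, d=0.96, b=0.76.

(d → c): 0.96 > 0.36, so result = 0.36
not d: Gödel ¬ of 0.96 = 0 (operand ≠ 0)
(d → not d): 0.96 > 0, so result = 0
((d → c) → (d → not d)): 0.36 > 0, so result = 0
(((d → c) → (d → not d)) ∨ d) = max(0, 0.96) = 0.96
(d → d): 0.96 ≤ 0.96, so result = 1
not b: Gödel ¬ of 0.76 = 0 (operand ≠ 0)
(not b ∨ a) = max(0, 0.37) = 0.37
((d → d) ∧ (not b ∨ a)) = min(1, 0.37) = 0.37
(d ∨ b) = max(0.96, 0.76) = 0.96
not d: Gödel ¬ of 0.96 = 0 (operand ≠ 0)
(b ∧ not d) = min(0.76, 0) = 0
not d: Gödel ¬ of 0.96 = 0 (operand ≠ 0)
((b ∧ not d) ∨ not d) = max(0, 0) = 0
((d ∨ b) ∨ ((b ∧ not d) ∨ not d)) = max(0.96, 0) = 0.96
not ((d ∨ b) ∨ ((b ∧ not d) ∨ not d)): Gödel ¬ of 0.96 = 0 (operand ≠ 0)
(((d → d) ∧ (not b ∨ a)) ∧ not ((d ∨ b) ∨ ((b ∧ not d) ∨ not d))) = min(0.37, 0) = 0
not (((d → d) ∧ (not b ∨ a)) ∧ not ((d ∨ b) ∨ ((b ∧ not d) ∨ not d))): Gödel ¬ of 0 = 1 (operand is 0)
((((d → c) → (d → not d)) ∨ d) → not (((d → d) ∧ (not b ∨ a)) ∧ not ((d ∨ b) ∨ ((b ∧ not d) ∨ not d)))): 0.96 ≤ 1, so result = 1
(((((d → c) → (d → not d)) ∨ d) → not (((d → d) ∧ (not b ∨ a)) ∧ not ((d ∨ b) ∨ ((b ∧ not d) ∨ not d)))) → c): 1 > 0.36, so result = 0.36

0.36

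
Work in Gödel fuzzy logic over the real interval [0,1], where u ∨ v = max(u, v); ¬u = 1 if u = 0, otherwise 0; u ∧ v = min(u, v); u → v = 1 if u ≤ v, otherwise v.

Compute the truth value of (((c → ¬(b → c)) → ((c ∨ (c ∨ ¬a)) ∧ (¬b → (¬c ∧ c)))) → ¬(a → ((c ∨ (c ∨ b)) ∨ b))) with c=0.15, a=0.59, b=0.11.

(b → c): 0.11 ≤ 0.15, so result = 1
¬(b → c): Gödel ¬ of 1 = 0 (operand ≠ 0)
(c → ¬(b → c)): 0.15 > 0, so result = 0
¬a: Gödel ¬ of 0.59 = 0 (operand ≠ 0)
(c ∨ ¬a) = max(0.15, 0) = 0.15
(c ∨ (c ∨ ¬a)) = max(0.15, 0.15) = 0.15
¬b: Gödel ¬ of 0.11 = 0 (operand ≠ 0)
¬c: Gödel ¬ of 0.15 = 0 (operand ≠ 0)
(¬c ∧ c) = min(0, 0.15) = 0
(¬b → (¬c ∧ c)): 0 ≤ 0, so result = 1
((c ∨ (c ∨ ¬a)) ∧ (¬b → (¬c ∧ c))) = min(0.15, 1) = 0.15
((c → ¬(b → c)) → ((c ∨ (c ∨ ¬a)) ∧ (¬b → (¬c ∧ c)))): 0 ≤ 0.15, so result = 1
(c ∨ b) = max(0.15, 0.11) = 0.15
(c ∨ (c ∨ b)) = max(0.15, 0.15) = 0.15
((c ∨ (c ∨ b)) ∨ b) = max(0.15, 0.11) = 0.15
(a → ((c ∨ (c ∨ b)) ∨ b)): 0.59 > 0.15, so result = 0.15
¬(a → ((c ∨ (c ∨ b)) ∨ b)): Gödel ¬ of 0.15 = 0 (operand ≠ 0)
(((c → ¬(b → c)) → ((c ∨ (c ∨ ¬a)) ∧ (¬b → (¬c ∧ c)))) → ¬(a → ((c ∨ (c ∨ b)) ∨ b))): 1 > 0, so result = 0

0.00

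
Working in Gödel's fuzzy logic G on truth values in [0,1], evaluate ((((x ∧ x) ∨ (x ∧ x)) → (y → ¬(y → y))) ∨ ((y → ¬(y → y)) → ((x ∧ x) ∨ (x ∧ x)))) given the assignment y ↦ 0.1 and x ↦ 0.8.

(x ∧ x) = min(0.8, 0.8) = 0.8
(x ∧ x) = min(0.8, 0.8) = 0.8
((x ∧ x) ∨ (x ∧ x)) = max(0.8, 0.8) = 0.8
(y → y): 0.1 ≤ 0.1, so result = 1
¬(y → y): Gödel ¬ of 1 = 0 (operand ≠ 0)
(y → ¬(y → y)): 0.1 > 0, so result = 0
(((x ∧ x) ∨ (x ∧ x)) → (y → ¬(y → y))): 0.8 > 0, so result = 0
(y → y): 0.1 ≤ 0.1, so result = 1
¬(y → y): Gödel ¬ of 1 = 0 (operand ≠ 0)
(y → ¬(y → y)): 0.1 > 0, so result = 0
(x ∧ x) = min(0.8, 0.8) = 0.8
(x ∧ x) = min(0.8, 0.8) = 0.8
((x ∧ x) ∨ (x ∧ x)) = max(0.8, 0.8) = 0.8
((y → ¬(y → y)) → ((x ∧ x) ∨ (x ∧ x))): 0 ≤ 0.8, so result = 1
((((x ∧ x) ∨ (x ∧ x)) → (y → ¬(y → y))) ∨ ((y → ¬(y → y)) → ((x ∧ x) ∨ (x ∧ x)))) = max(0, 1) = 1

1.00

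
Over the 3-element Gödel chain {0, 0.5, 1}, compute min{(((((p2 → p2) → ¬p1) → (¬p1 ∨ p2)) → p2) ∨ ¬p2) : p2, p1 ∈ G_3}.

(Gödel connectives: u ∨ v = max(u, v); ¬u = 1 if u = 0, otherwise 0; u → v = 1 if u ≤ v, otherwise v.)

0.50

The minimum is attained at p2 = 0.5, p1 = 0:
  (p2 → p2): 0.5 ≤ 0.5, so result = 1
  ¬p1: Gödel ¬ of 0 = 1 (operand is 0)
  ((p2 → p2) → ¬p1): 1 ≤ 1, so result = 1
  ¬p1: Gödel ¬ of 0 = 1 (operand is 0)
  (¬p1 ∨ p2) = max(1, 0.5) = 1
  (((p2 → p2) → ¬p1) → (¬p1 ∨ p2)): 1 ≤ 1, so result = 1
  ((((p2 → p2) → ¬p1) → (¬p1 ∨ p2)) → p2): 1 > 0.5, so result = 0.5
  ¬p2: Gödel ¬ of 0.5 = 0 (operand ≠ 0)
  (((((p2 → p2) → ¬p1) → (¬p1 ∨ p2)) → p2) ∨ ¬p2) = max(0.5, 0) = 0.5
Checking all 9 assignments confirms none give a value below 0.50.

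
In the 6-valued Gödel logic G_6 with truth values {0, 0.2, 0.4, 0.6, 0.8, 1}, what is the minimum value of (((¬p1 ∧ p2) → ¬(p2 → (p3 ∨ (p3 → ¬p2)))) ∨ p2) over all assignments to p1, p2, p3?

0.20

The minimum is attained at p1 = 0, p2 = 0.2, p3 = 0:
  ¬p1: Gödel ¬ of 0 = 1 (operand is 0)
  (¬p1 ∧ p2) = min(1, 0.2) = 0.2
  ¬p2: Gödel ¬ of 0.2 = 0 (operand ≠ 0)
  (p3 → ¬p2): 0 ≤ 0, so result = 1
  (p3 ∨ (p3 → ¬p2)) = max(0, 1) = 1
  (p2 → (p3 ∨ (p3 → ¬p2))): 0.2 ≤ 1, so result = 1
  ¬(p2 → (p3 ∨ (p3 → ¬p2))): Gödel ¬ of 1 = 0 (operand ≠ 0)
  ((¬p1 ∧ p2) → ¬(p2 → (p3 ∨ (p3 → ¬p2)))): 0.2 > 0, so result = 0
  (((¬p1 ∧ p2) → ¬(p2 → (p3 ∨ (p3 → ¬p2)))) ∨ p2) = max(0, 0.2) = 0.2
Checking all 216 assignments confirms none give a value below 0.20.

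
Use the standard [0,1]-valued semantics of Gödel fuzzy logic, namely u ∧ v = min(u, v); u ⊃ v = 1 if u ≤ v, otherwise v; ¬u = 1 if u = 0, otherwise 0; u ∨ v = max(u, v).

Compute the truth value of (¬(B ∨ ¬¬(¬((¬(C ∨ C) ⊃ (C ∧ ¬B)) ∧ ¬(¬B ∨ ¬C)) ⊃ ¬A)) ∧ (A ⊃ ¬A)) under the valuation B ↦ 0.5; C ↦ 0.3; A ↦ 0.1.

(C ∨ C) = max(0.3, 0.3) = 0.3
¬(C ∨ C): Gödel ¬ of 0.3 = 0 (operand ≠ 0)
¬B: Gödel ¬ of 0.5 = 0 (operand ≠ 0)
(C ∧ ¬B) = min(0.3, 0) = 0
(¬(C ∨ C) ⊃ (C ∧ ¬B)): 0 ≤ 0, so result = 1
¬B: Gödel ¬ of 0.5 = 0 (operand ≠ 0)
¬C: Gödel ¬ of 0.3 = 0 (operand ≠ 0)
(¬B ∨ ¬C) = max(0, 0) = 0
¬(¬B ∨ ¬C): Gödel ¬ of 0 = 1 (operand is 0)
((¬(C ∨ C) ⊃ (C ∧ ¬B)) ∧ ¬(¬B ∨ ¬C)) = min(1, 1) = 1
¬((¬(C ∨ C) ⊃ (C ∧ ¬B)) ∧ ¬(¬B ∨ ¬C)): Gödel ¬ of 1 = 0 (operand ≠ 0)
¬A: Gödel ¬ of 0.1 = 0 (operand ≠ 0)
(¬((¬(C ∨ C) ⊃ (C ∧ ¬B)) ∧ ¬(¬B ∨ ¬C)) ⊃ ¬A): 0 ≤ 0, so result = 1
¬(¬((¬(C ∨ C) ⊃ (C ∧ ¬B)) ∧ ¬(¬B ∨ ¬C)) ⊃ ¬A): Gödel ¬ of 1 = 0 (operand ≠ 0)
¬¬(¬((¬(C ∨ C) ⊃ (C ∧ ¬B)) ∧ ¬(¬B ∨ ¬C)) ⊃ ¬A): Gödel ¬ of 0 = 1 (operand is 0)
(B ∨ ¬¬(¬((¬(C ∨ C) ⊃ (C ∧ ¬B)) ∧ ¬(¬B ∨ ¬C)) ⊃ ¬A)) = max(0.5, 1) = 1
¬(B ∨ ¬¬(¬((¬(C ∨ C) ⊃ (C ∧ ¬B)) ∧ ¬(¬B ∨ ¬C)) ⊃ ¬A)): Gödel ¬ of 1 = 0 (operand ≠ 0)
¬A: Gödel ¬ of 0.1 = 0 (operand ≠ 0)
(A ⊃ ¬A): 0.1 > 0, so result = 0
(¬(B ∨ ¬¬(¬((¬(C ∨ C) ⊃ (C ∧ ¬B)) ∧ ¬(¬B ∨ ¬C)) ⊃ ¬A)) ∧ (A ⊃ ¬A)) = min(0, 0) = 0

0.00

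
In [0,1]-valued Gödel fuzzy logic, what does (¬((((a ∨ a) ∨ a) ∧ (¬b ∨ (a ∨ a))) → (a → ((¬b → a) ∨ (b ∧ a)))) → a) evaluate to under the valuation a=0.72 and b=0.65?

1.00

(a ∨ a) = max(0.72, 0.72) = 0.72
((a ∨ a) ∨ a) = max(0.72, 0.72) = 0.72
¬b: Gödel ¬ of 0.65 = 0 (operand ≠ 0)
(a ∨ a) = max(0.72, 0.72) = 0.72
(¬b ∨ (a ∨ a)) = max(0, 0.72) = 0.72
(((a ∨ a) ∨ a) ∧ (¬b ∨ (a ∨ a))) = min(0.72, 0.72) = 0.72
¬b: Gödel ¬ of 0.65 = 0 (operand ≠ 0)
(¬b → a): 0 ≤ 0.72, so result = 1
(b ∧ a) = min(0.65, 0.72) = 0.65
((¬b → a) ∨ (b ∧ a)) = max(1, 0.65) = 1
(a → ((¬b → a) ∨ (b ∧ a))): 0.72 ≤ 1, so result = 1
((((a ∨ a) ∨ a) ∧ (¬b ∨ (a ∨ a))) → (a → ((¬b → a) ∨ (b ∧ a)))): 0.72 ≤ 1, so result = 1
¬((((a ∨ a) ∨ a) ∧ (¬b ∨ (a ∨ a))) → (a → ((¬b → a) ∨ (b ∧ a)))): Gödel ¬ of 1 = 0 (operand ≠ 0)
(¬((((a ∨ a) ∨ a) ∧ (¬b ∨ (a ∨ a))) → (a → ((¬b → a) ∨ (b ∧ a)))) → a): 0 ≤ 0.72, so result = 1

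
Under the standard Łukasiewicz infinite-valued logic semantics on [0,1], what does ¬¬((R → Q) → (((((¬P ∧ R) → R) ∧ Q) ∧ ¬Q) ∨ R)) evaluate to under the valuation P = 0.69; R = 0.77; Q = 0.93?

0.77

(R → Q): min(1, 1 − 0.77 + 0.93) = 1
¬P: Łukasiewicz ¬ gives 1 − 0.69 = 0.31
(¬P ∧ R) = min(0.31, 0.77) = 0.31
((¬P ∧ R) → R): min(1, 1 − 0.31 + 0.77) = 1
(((¬P ∧ R) → R) ∧ Q) = min(1, 0.93) = 0.93
¬Q: Łukasiewicz ¬ gives 1 − 0.93 = 0.07
((((¬P ∧ R) → R) ∧ Q) ∧ ¬Q) = min(0.93, 0.07) = 0.07
(((((¬P ∧ R) → R) ∧ Q) ∧ ¬Q) ∨ R) = max(0.07, 0.77) = 0.77
((R → Q) → (((((¬P ∧ R) → R) ∧ Q) ∧ ¬Q) ∨ R)): min(1, 1 − 1 + 0.77) = 0.77
¬((R → Q) → (((((¬P ∧ R) → R) ∧ Q) ∧ ¬Q) ∨ R)): Łukasiewicz ¬ gives 1 − 0.77 = 0.23
¬¬((R → Q) → (((((¬P ∧ R) → R) ∧ Q) ∧ ¬Q) ∨ R)): Łukasiewicz ¬ gives 1 − 0.23 = 0.77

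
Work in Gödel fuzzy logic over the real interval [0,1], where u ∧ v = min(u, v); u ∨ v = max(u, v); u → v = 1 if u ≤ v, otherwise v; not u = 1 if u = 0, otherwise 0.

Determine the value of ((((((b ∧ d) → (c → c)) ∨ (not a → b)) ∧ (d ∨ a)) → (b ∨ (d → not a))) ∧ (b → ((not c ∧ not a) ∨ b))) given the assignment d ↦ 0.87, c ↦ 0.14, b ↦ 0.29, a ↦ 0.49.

0.29

(b ∧ d) = min(0.29, 0.87) = 0.29
(c → c): 0.14 ≤ 0.14, so result = 1
((b ∧ d) → (c → c)): 0.29 ≤ 1, so result = 1
not a: Gödel ¬ of 0.49 = 0 (operand ≠ 0)
(not a → b): 0 ≤ 0.29, so result = 1
(((b ∧ d) → (c → c)) ∨ (not a → b)) = max(1, 1) = 1
(d ∨ a) = max(0.87, 0.49) = 0.87
((((b ∧ d) → (c → c)) ∨ (not a → b)) ∧ (d ∨ a)) = min(1, 0.87) = 0.87
not a: Gödel ¬ of 0.49 = 0 (operand ≠ 0)
(d → not a): 0.87 > 0, so result = 0
(b ∨ (d → not a)) = max(0.29, 0) = 0.29
(((((b ∧ d) → (c → c)) ∨ (not a → b)) ∧ (d ∨ a)) → (b ∨ (d → not a))): 0.87 > 0.29, so result = 0.29
not c: Gödel ¬ of 0.14 = 0 (operand ≠ 0)
not a: Gödel ¬ of 0.49 = 0 (operand ≠ 0)
(not c ∧ not a) = min(0, 0) = 0
((not c ∧ not a) ∨ b) = max(0, 0.29) = 0.29
(b → ((not c ∧ not a) ∨ b)): 0.29 ≤ 0.29, so result = 1
((((((b ∧ d) → (c → c)) ∨ (not a → b)) ∧ (d ∨ a)) → (b ∨ (d → not a))) ∧ (b → ((not c ∧ not a) ∨ b))) = min(0.29, 1) = 0.29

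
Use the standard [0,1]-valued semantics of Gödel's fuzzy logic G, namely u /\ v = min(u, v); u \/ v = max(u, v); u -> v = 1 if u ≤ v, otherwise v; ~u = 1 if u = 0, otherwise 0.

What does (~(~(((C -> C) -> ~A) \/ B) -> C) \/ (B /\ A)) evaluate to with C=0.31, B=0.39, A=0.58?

(C -> C): 0.31 ≤ 0.31, so result = 1
~A: Gödel ¬ of 0.58 = 0 (operand ≠ 0)
((C -> C) -> ~A): 1 > 0, so result = 0
(((C -> C) -> ~A) \/ B) = max(0, 0.39) = 0.39
~(((C -> C) -> ~A) \/ B): Gödel ¬ of 0.39 = 0 (operand ≠ 0)
(~(((C -> C) -> ~A) \/ B) -> C): 0 ≤ 0.31, so result = 1
~(~(((C -> C) -> ~A) \/ B) -> C): Gödel ¬ of 1 = 0 (operand ≠ 0)
(B /\ A) = min(0.39, 0.58) = 0.39
(~(~(((C -> C) -> ~A) \/ B) -> C) \/ (B /\ A)) = max(0, 0.39) = 0.39

0.39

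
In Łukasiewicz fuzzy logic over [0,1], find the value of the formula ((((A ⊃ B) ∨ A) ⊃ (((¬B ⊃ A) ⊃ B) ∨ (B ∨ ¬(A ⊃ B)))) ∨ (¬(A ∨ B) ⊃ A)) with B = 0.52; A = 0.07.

0.93

(A ⊃ B): min(1, 1 − 0.07 + 0.52) = 1
((A ⊃ B) ∨ A) = max(1, 0.07) = 1
¬B: Łukasiewicz ¬ gives 1 − 0.52 = 0.48
(¬B ⊃ A): min(1, 1 − 0.48 + 0.07) = 0.59
((¬B ⊃ A) ⊃ B): min(1, 1 − 0.59 + 0.52) = 0.93
(A ⊃ B): min(1, 1 − 0.07 + 0.52) = 1
¬(A ⊃ B): Łukasiewicz ¬ gives 1 − 1 = 0
(B ∨ ¬(A ⊃ B)) = max(0.52, 0) = 0.52
(((¬B ⊃ A) ⊃ B) ∨ (B ∨ ¬(A ⊃ B))) = max(0.93, 0.52) = 0.93
(((A ⊃ B) ∨ A) ⊃ (((¬B ⊃ A) ⊃ B) ∨ (B ∨ ¬(A ⊃ B)))): min(1, 1 − 1 + 0.93) = 0.93
(A ∨ B) = max(0.07, 0.52) = 0.52
¬(A ∨ B): Łukasiewicz ¬ gives 1 − 0.52 = 0.48
(¬(A ∨ B) ⊃ A): min(1, 1 − 0.48 + 0.07) = 0.59
((((A ⊃ B) ∨ A) ⊃ (((¬B ⊃ A) ⊃ B) ∨ (B ∨ ¬(A ⊃ B)))) ∨ (¬(A ∨ B) ⊃ A)) = max(0.93, 0.59) = 0.93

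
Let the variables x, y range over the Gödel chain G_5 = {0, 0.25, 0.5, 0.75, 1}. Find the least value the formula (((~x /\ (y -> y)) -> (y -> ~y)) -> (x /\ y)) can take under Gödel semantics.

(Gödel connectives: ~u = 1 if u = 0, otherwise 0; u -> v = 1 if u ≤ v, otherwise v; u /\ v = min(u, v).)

The minimum is attained at x = 0, y = 0:
  ~x: Gödel ¬ of 0 = 1 (operand is 0)
  (y -> y): 0 ≤ 0, so result = 1
  (~x /\ (y -> y)) = min(1, 1) = 1
  ~y: Gödel ¬ of 0 = 1 (operand is 0)
  (y -> ~y): 0 ≤ 1, so result = 1
  ((~x /\ (y -> y)) -> (y -> ~y)): 1 ≤ 1, so result = 1
  (x /\ y) = min(0, 0) = 0
  (((~x /\ (y -> y)) -> (y -> ~y)) -> (x /\ y)): 1 > 0, so result = 0
Checking all 25 assignments confirms none give a value below 0.00.

0.00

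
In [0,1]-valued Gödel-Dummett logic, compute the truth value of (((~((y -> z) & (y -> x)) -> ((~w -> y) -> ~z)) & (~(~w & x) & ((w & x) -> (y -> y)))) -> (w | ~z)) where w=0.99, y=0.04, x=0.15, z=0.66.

(y -> z): 0.04 ≤ 0.66, so result = 1
(y -> x): 0.04 ≤ 0.15, so result = 1
((y -> z) & (y -> x)) = min(1, 1) = 1
~((y -> z) & (y -> x)): Gödel ¬ of 1 = 0 (operand ≠ 0)
~w: Gödel ¬ of 0.99 = 0 (operand ≠ 0)
(~w -> y): 0 ≤ 0.04, so result = 1
~z: Gödel ¬ of 0.66 = 0 (operand ≠ 0)
((~w -> y) -> ~z): 1 > 0, so result = 0
(~((y -> z) & (y -> x)) -> ((~w -> y) -> ~z)): 0 ≤ 0, so result = 1
~w: Gödel ¬ of 0.99 = 0 (operand ≠ 0)
(~w & x) = min(0, 0.15) = 0
~(~w & x): Gödel ¬ of 0 = 1 (operand is 0)
(w & x) = min(0.99, 0.15) = 0.15
(y -> y): 0.04 ≤ 0.04, so result = 1
((w & x) -> (y -> y)): 0.15 ≤ 1, so result = 1
(~(~w & x) & ((w & x) -> (y -> y))) = min(1, 1) = 1
((~((y -> z) & (y -> x)) -> ((~w -> y) -> ~z)) & (~(~w & x) & ((w & x) -> (y -> y)))) = min(1, 1) = 1
~z: Gödel ¬ of 0.66 = 0 (operand ≠ 0)
(w | ~z) = max(0.99, 0) = 0.99
(((~((y -> z) & (y -> x)) -> ((~w -> y) -> ~z)) & (~(~w & x) & ((w & x) -> (y -> y)))) -> (w | ~z)): 1 > 0.99, so result = 0.99

0.99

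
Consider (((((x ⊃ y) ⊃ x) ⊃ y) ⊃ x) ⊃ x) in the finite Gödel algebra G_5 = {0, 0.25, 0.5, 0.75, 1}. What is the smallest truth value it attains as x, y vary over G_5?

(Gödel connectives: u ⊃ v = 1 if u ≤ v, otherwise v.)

The minimum is attained at x = 0.25, y = 0:
  (x ⊃ y): 0.25 > 0, so result = 0
  ((x ⊃ y) ⊃ x): 0 ≤ 0.25, so result = 1
  (((x ⊃ y) ⊃ x) ⊃ y): 1 > 0, so result = 0
  ((((x ⊃ y) ⊃ x) ⊃ y) ⊃ x): 0 ≤ 0.25, so result = 1
  (((((x ⊃ y) ⊃ x) ⊃ y) ⊃ x) ⊃ x): 1 > 0.25, so result = 0.25
Checking all 25 assignments confirms none give a value below 0.25.

0.25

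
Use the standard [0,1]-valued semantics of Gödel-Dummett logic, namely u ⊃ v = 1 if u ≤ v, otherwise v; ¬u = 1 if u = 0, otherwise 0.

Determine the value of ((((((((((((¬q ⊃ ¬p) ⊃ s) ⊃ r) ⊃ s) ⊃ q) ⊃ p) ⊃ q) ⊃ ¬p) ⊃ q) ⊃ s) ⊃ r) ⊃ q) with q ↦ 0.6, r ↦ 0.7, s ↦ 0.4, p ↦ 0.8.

¬q: Gödel ¬ of 0.6 = 0 (operand ≠ 0)
¬p: Gödel ¬ of 0.8 = 0 (operand ≠ 0)
(¬q ⊃ ¬p): 0 ≤ 0, so result = 1
((¬q ⊃ ¬p) ⊃ s): 1 > 0.4, so result = 0.4
(((¬q ⊃ ¬p) ⊃ s) ⊃ r): 0.4 ≤ 0.7, so result = 1
((((¬q ⊃ ¬p) ⊃ s) ⊃ r) ⊃ s): 1 > 0.4, so result = 0.4
(((((¬q ⊃ ¬p) ⊃ s) ⊃ r) ⊃ s) ⊃ q): 0.4 ≤ 0.6, so result = 1
((((((¬q ⊃ ¬p) ⊃ s) ⊃ r) ⊃ s) ⊃ q) ⊃ p): 1 > 0.8, so result = 0.8
(((((((¬q ⊃ ¬p) ⊃ s) ⊃ r) ⊃ s) ⊃ q) ⊃ p) ⊃ q): 0.8 > 0.6, so result = 0.6
¬p: Gödel ¬ of 0.8 = 0 (operand ≠ 0)
((((((((¬q ⊃ ¬p) ⊃ s) ⊃ r) ⊃ s) ⊃ q) ⊃ p) ⊃ q) ⊃ ¬p): 0.6 > 0, so result = 0
(((((((((¬q ⊃ ¬p) ⊃ s) ⊃ r) ⊃ s) ⊃ q) ⊃ p) ⊃ q) ⊃ ¬p) ⊃ q): 0 ≤ 0.6, so result = 1
((((((((((¬q ⊃ ¬p) ⊃ s) ⊃ r) ⊃ s) ⊃ q) ⊃ p) ⊃ q) ⊃ ¬p) ⊃ q) ⊃ s): 1 > 0.4, so result = 0.4
(((((((((((¬q ⊃ ¬p) ⊃ s) ⊃ r) ⊃ s) ⊃ q) ⊃ p) ⊃ q) ⊃ ¬p) ⊃ q) ⊃ s) ⊃ r): 0.4 ≤ 0.7, so result = 1
((((((((((((¬q ⊃ ¬p) ⊃ s) ⊃ r) ⊃ s) ⊃ q) ⊃ p) ⊃ q) ⊃ ¬p) ⊃ q) ⊃ s) ⊃ r) ⊃ q): 1 > 0.6, so result = 0.6

0.60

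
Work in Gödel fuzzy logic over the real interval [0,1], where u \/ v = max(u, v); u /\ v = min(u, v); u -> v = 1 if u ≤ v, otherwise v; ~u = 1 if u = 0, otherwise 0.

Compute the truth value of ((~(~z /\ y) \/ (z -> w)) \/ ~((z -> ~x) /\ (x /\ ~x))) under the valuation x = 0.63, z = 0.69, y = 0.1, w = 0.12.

~z: Gödel ¬ of 0.69 = 0 (operand ≠ 0)
(~z /\ y) = min(0, 0.1) = 0
~(~z /\ y): Gödel ¬ of 0 = 1 (operand is 0)
(z -> w): 0.69 > 0.12, so result = 0.12
(~(~z /\ y) \/ (z -> w)) = max(1, 0.12) = 1
~x: Gödel ¬ of 0.63 = 0 (operand ≠ 0)
(z -> ~x): 0.69 > 0, so result = 0
~x: Gödel ¬ of 0.63 = 0 (operand ≠ 0)
(x /\ ~x) = min(0.63, 0) = 0
((z -> ~x) /\ (x /\ ~x)) = min(0, 0) = 0
~((z -> ~x) /\ (x /\ ~x)): Gödel ¬ of 0 = 1 (operand is 0)
((~(~z /\ y) \/ (z -> w)) \/ ~((z -> ~x) /\ (x /\ ~x))) = max(1, 1) = 1

1.00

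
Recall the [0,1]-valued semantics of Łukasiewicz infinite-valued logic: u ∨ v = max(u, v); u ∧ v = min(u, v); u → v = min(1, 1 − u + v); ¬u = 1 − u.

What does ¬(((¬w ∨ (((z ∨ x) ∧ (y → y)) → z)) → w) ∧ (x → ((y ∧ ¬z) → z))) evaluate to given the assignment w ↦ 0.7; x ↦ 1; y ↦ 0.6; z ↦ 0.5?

¬w: Łukasiewicz ¬ gives 1 − 0.7 = 0.3
(z ∨ x) = max(0.5, 1) = 1
(y → y): min(1, 1 − 0.6 + 0.6) = 1
((z ∨ x) ∧ (y → y)) = min(1, 1) = 1
(((z ∨ x) ∧ (y → y)) → z): min(1, 1 − 1 + 0.5) = 0.5
(¬w ∨ (((z ∨ x) ∧ (y → y)) → z)) = max(0.3, 0.5) = 0.5
((¬w ∨ (((z ∨ x) ∧ (y → y)) → z)) → w): min(1, 1 − 0.5 + 0.7) = 1
¬z: Łukasiewicz ¬ gives 1 − 0.5 = 0.5
(y ∧ ¬z) = min(0.6, 0.5) = 0.5
((y ∧ ¬z) → z): min(1, 1 − 0.5 + 0.5) = 1
(x → ((y ∧ ¬z) → z)): min(1, 1 − 1 + 1) = 1
(((¬w ∨ (((z ∨ x) ∧ (y → y)) → z)) → w) ∧ (x → ((y ∧ ¬z) → z))) = min(1, 1) = 1
¬(((¬w ∨ (((z ∨ x) ∧ (y → y)) → z)) → w) ∧ (x → ((y ∧ ¬z) → z))): Łukasiewicz ¬ gives 1 − 1 = 0

0.00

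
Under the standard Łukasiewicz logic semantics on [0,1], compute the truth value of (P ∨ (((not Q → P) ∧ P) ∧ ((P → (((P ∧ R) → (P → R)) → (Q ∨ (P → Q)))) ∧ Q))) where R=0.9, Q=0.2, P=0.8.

not Q: Łukasiewicz ¬ gives 1 − 0.2 = 0.8
(not Q → P): min(1, 1 − 0.8 + 0.8) = 1
((not Q → P) ∧ P) = min(1, 0.8) = 0.8
(P ∧ R) = min(0.8, 0.9) = 0.8
(P → R): min(1, 1 − 0.8 + 0.9) = 1
((P ∧ R) → (P → R)): min(1, 1 − 0.8 + 1) = 1
(P → Q): min(1, 1 − 0.8 + 0.2) = 0.4
(Q ∨ (P → Q)) = max(0.2, 0.4) = 0.4
(((P ∧ R) → (P → R)) → (Q ∨ (P → Q))): min(1, 1 − 1 + 0.4) = 0.4
(P → (((P ∧ R) → (P → R)) → (Q ∨ (P → Q)))): min(1, 1 − 0.8 + 0.4) = 0.6
((P → (((P ∧ R) → (P → R)) → (Q ∨ (P → Q)))) ∧ Q) = min(0.6, 0.2) = 0.2
(((not Q → P) ∧ P) ∧ ((P → (((P ∧ R) → (P → R)) → (Q ∨ (P → Q)))) ∧ Q)) = min(0.8, 0.2) = 0.2
(P ∨ (((not Q → P) ∧ P) ∧ ((P → (((P ∧ R) → (P → R)) → (Q ∨ (P → Q)))) ∧ Q))) = max(0.8, 0.2) = 0.8

0.80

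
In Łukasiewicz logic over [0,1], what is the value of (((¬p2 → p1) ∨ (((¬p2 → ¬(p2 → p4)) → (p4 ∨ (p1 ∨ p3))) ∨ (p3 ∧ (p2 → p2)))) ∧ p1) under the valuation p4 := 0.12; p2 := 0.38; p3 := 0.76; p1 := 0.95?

0.95

¬p2: Łukasiewicz ¬ gives 1 − 0.38 = 0.62
(¬p2 → p1): min(1, 1 − 0.62 + 0.95) = 1
¬p2: Łukasiewicz ¬ gives 1 − 0.38 = 0.62
(p2 → p4): min(1, 1 − 0.38 + 0.12) = 0.74
¬(p2 → p4): Łukasiewicz ¬ gives 1 − 0.74 = 0.26
(¬p2 → ¬(p2 → p4)): min(1, 1 − 0.62 + 0.26) = 0.64
(p1 ∨ p3) = max(0.95, 0.76) = 0.95
(p4 ∨ (p1 ∨ p3)) = max(0.12, 0.95) = 0.95
((¬p2 → ¬(p2 → p4)) → (p4 ∨ (p1 ∨ p3))): min(1, 1 − 0.64 + 0.95) = 1
(p2 → p2): min(1, 1 − 0.38 + 0.38) = 1
(p3 ∧ (p2 → p2)) = min(0.76, 1) = 0.76
(((¬p2 → ¬(p2 → p4)) → (p4 ∨ (p1 ∨ p3))) ∨ (p3 ∧ (p2 → p2))) = max(1, 0.76) = 1
((¬p2 → p1) ∨ (((¬p2 → ¬(p2 → p4)) → (p4 ∨ (p1 ∨ p3))) ∨ (p3 ∧ (p2 → p2)))) = max(1, 1) = 1
(((¬p2 → p1) ∨ (((¬p2 → ¬(p2 → p4)) → (p4 ∨ (p1 ∨ p3))) ∨ (p3 ∧ (p2 → p2)))) ∧ p1) = min(1, 0.95) = 0.95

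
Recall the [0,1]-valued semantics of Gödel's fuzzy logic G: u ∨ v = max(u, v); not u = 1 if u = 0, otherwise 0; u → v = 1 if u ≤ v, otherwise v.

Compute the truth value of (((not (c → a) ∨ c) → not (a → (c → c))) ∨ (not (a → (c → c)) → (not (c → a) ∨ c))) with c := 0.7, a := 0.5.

(c → a): 0.7 > 0.5, so result = 0.5
not (c → a): Gödel ¬ of 0.5 = 0 (operand ≠ 0)
(not (c → a) ∨ c) = max(0, 0.7) = 0.7
(c → c): 0.7 ≤ 0.7, so result = 1
(a → (c → c)): 0.5 ≤ 1, so result = 1
not (a → (c → c)): Gödel ¬ of 1 = 0 (operand ≠ 0)
((not (c → a) ∨ c) → not (a → (c → c))): 0.7 > 0, so result = 0
(c → c): 0.7 ≤ 0.7, so result = 1
(a → (c → c)): 0.5 ≤ 1, so result = 1
not (a → (c → c)): Gödel ¬ of 1 = 0 (operand ≠ 0)
(c → a): 0.7 > 0.5, so result = 0.5
not (c → a): Gödel ¬ of 0.5 = 0 (operand ≠ 0)
(not (c → a) ∨ c) = max(0, 0.7) = 0.7
(not (a → (c → c)) → (not (c → a) ∨ c)): 0 ≤ 0.7, so result = 1
(((not (c → a) ∨ c) → not (a → (c → c))) ∨ (not (a → (c → c)) → (not (c → a) ∨ c))) = max(0, 1) = 1

1.00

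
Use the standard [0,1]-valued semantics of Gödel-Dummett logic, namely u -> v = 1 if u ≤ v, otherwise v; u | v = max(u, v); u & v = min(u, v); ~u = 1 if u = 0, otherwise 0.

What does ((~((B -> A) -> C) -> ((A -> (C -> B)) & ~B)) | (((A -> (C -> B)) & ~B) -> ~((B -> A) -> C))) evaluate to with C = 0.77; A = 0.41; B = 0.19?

(B -> A): 0.19 ≤ 0.41, so result = 1
((B -> A) -> C): 1 > 0.77, so result = 0.77
~((B -> A) -> C): Gödel ¬ of 0.77 = 0 (operand ≠ 0)
(C -> B): 0.77 > 0.19, so result = 0.19
(A -> (C -> B)): 0.41 > 0.19, so result = 0.19
~B: Gödel ¬ of 0.19 = 0 (operand ≠ 0)
((A -> (C -> B)) & ~B) = min(0.19, 0) = 0
(~((B -> A) -> C) -> ((A -> (C -> B)) & ~B)): 0 ≤ 0, so result = 1
(C -> B): 0.77 > 0.19, so result = 0.19
(A -> (C -> B)): 0.41 > 0.19, so result = 0.19
~B: Gödel ¬ of 0.19 = 0 (operand ≠ 0)
((A -> (C -> B)) & ~B) = min(0.19, 0) = 0
(B -> A): 0.19 ≤ 0.41, so result = 1
((B -> A) -> C): 1 > 0.77, so result = 0.77
~((B -> A) -> C): Gödel ¬ of 0.77 = 0 (operand ≠ 0)
(((A -> (C -> B)) & ~B) -> ~((B -> A) -> C)): 0 ≤ 0, so result = 1
((~((B -> A) -> C) -> ((A -> (C -> B)) & ~B)) | (((A -> (C -> B)) & ~B) -> ~((B -> A) -> C))) = max(1, 1) = 1

1.00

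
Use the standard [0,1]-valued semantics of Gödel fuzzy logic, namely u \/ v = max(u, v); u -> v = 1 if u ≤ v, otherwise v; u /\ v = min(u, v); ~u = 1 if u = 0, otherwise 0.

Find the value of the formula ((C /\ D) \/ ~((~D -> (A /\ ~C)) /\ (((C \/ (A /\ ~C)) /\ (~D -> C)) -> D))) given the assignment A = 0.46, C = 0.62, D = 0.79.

0.62

(C /\ D) = min(0.62, 0.79) = 0.62
~D: Gödel ¬ of 0.79 = 0 (operand ≠ 0)
~C: Gödel ¬ of 0.62 = 0 (operand ≠ 0)
(A /\ ~C) = min(0.46, 0) = 0
(~D -> (A /\ ~C)): 0 ≤ 0, so result = 1
~C: Gödel ¬ of 0.62 = 0 (operand ≠ 0)
(A /\ ~C) = min(0.46, 0) = 0
(C \/ (A /\ ~C)) = max(0.62, 0) = 0.62
~D: Gödel ¬ of 0.79 = 0 (operand ≠ 0)
(~D -> C): 0 ≤ 0.62, so result = 1
((C \/ (A /\ ~C)) /\ (~D -> C)) = min(0.62, 1) = 0.62
(((C \/ (A /\ ~C)) /\ (~D -> C)) -> D): 0.62 ≤ 0.79, so result = 1
((~D -> (A /\ ~C)) /\ (((C \/ (A /\ ~C)) /\ (~D -> C)) -> D)) = min(1, 1) = 1
~((~D -> (A /\ ~C)) /\ (((C \/ (A /\ ~C)) /\ (~D -> C)) -> D)): Gödel ¬ of 1 = 0 (operand ≠ 0)
((C /\ D) \/ ~((~D -> (A /\ ~C)) /\ (((C \/ (A /\ ~C)) /\ (~D -> C)) -> D))) = max(0.62, 0) = 0.62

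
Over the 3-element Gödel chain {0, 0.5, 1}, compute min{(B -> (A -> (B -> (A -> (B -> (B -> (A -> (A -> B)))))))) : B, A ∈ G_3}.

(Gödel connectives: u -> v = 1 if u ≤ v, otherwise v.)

Every assignment gives 1. For instance at B = 0, A = 0:
  (A -> B): 0 ≤ 0, so result = 1
  (A -> (A -> B)): 0 ≤ 1, so result = 1
  (B -> (A -> (A -> B))): 0 ≤ 1, so result = 1
  (B -> (B -> (A -> (A -> B)))): 0 ≤ 1, so result = 1
  (A -> (B -> (B -> (A -> (A -> B))))): 0 ≤ 1, so result = 1
  (B -> (A -> (B -> (B -> (A -> (A -> B)))))): 0 ≤ 1, so result = 1
  (A -> (B -> (A -> (B -> (B -> (A -> (A -> B))))))): 0 ≤ 1, so result = 1
  (B -> (A -> (B -> (A -> (B -> (B -> (A -> (A -> B)))))))): 0 ≤ 1, so result = 1
All 9 assignments give value 1 — the formula is a G_3-tautology.

1.00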